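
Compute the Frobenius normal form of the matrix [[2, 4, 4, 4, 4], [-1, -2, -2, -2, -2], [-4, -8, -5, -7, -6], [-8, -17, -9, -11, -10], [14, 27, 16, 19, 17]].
R = [[0, 0, 0, 0, 0], [1, 0, 0, 0, -2], [0, 1, 0, 0, 4], [0, 0, 1, 0, -2], [0, 0, 0, 1, 1]]

The invariant factors of A (the non-unit diagonal entries of the Smith normal form of xI - A over ℚ[x]) are x(x - 1)(x^3 + 2x - 2), each dividing the next. The characteristic polynomial is their product, x(x - 1)(x^3 + 2x - 2).

The rational canonical form is the block-diagonal matrix of companion matrices C(f_i):
R = [[0, 0, 0, 0, 0], [1, 0, 0, 0, -2], [0, 1, 0, 0, 4], [0, 0, 1, 0, -2], [0, 0, 0, 1, 1]].

Note the characteristic polynomial does not split into linear factors over ℚ, so A has no Jordan form over ℚ; the rational canonical form exists over any field.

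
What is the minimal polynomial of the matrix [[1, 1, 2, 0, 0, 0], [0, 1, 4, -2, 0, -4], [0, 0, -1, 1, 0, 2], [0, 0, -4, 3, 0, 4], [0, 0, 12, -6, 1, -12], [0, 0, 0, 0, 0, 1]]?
m_A(x) = (x - 1)^2

The characteristic polynomial factors as (x - 1)^6. The minimal polynomial is ∏(x - λ)^{k_λ} where k_λ is the size of the largest Jordan block at λ.

For λ = 1: rank(A - I) = 2, and the largest Jordan block has size 2 (the smallest k with rank((A - I)^k) = rank((A - I)^(k+1))).

So m_A(x) = (x - 1)^2.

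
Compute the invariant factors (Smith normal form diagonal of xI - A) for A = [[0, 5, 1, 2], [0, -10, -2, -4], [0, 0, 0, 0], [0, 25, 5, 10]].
x, x, x^2

The Jordan structure of A has elementary divisors x^2, x, x. Arranging the block sizes at each eigenvalue in decreasing order and taking row products gives the invariant factors.

Invariant factors (smallest first, each dividing the next): x, x, x^2.

Check: the last factor x^2 is the minimal polynomial, and the product x^4 is the characteristic polynomial.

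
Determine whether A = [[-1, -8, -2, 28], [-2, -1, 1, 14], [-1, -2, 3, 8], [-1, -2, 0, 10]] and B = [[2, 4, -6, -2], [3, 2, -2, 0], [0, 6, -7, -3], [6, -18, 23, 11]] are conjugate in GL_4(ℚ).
trace(A) = 11 but trace(B) = 8. The trace is a similarity invariant, so A and B are not similar.

No.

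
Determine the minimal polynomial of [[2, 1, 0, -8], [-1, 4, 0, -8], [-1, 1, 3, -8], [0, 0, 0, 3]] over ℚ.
The characteristic polynomial factors as (x - 3)^4. The minimal polynomial is ∏(x - λ)^{k_λ} where k_λ is the size of the largest Jordan block at λ.

For λ = 3: rank(A - 3I) = 1, and the largest Jordan block has size 2 (the smallest k with rank((A - 3I)^k) = rank((A - 3I)^(k+1))).

So m_A(x) = (x - 3)^2.

m_A(x) = (x - 3)^2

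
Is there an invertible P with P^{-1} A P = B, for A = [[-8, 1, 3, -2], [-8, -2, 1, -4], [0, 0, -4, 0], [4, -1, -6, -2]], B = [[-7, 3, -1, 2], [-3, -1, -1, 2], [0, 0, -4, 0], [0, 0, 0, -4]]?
Both have characteristic polynomial (x + 4)^4, but the minimal polynomial of A is (x + 4)^3 while the minimal polynomial of B is (x + 4)^2. The minimal polynomial is a similarity invariant, so A and B are not similar.

No.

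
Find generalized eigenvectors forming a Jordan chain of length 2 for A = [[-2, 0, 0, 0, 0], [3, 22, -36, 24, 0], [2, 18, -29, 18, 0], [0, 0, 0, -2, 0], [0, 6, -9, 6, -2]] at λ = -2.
v_1 = [[1, 10, 6, -1, 1]]^T, v_2 = [[0, 3, 2, 0, 0]]^T

We seek v_1 ∈ ker((A + 2I)^2) \ ker(A + 2I), then set v_{i+1} = (A + 2I) v_i.

One such chain is v_1 = [[1, 10, 6, -1, 1]]^T, v_2 = [[0, 3, 2, 0, 0]]^T. Check: (A + 2I) v_2 = [[0, 0, 0, 0, 0]]^T = 0.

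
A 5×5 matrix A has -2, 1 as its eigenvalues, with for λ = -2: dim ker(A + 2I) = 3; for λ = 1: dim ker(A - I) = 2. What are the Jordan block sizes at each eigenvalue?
λ = -2: successive nullity increments [3] count blocks of size ≥ k; block sizes are [1, 1, 1].
λ = 1: successive nullity increments [2] count blocks of size ≥ k; block sizes are [1, 1].

Jordan blocks: (-2, 1), (-2, 1), (-2, 1), (1, 1), (1, 1)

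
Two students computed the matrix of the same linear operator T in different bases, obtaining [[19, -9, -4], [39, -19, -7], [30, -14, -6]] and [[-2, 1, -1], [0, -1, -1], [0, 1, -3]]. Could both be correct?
Both have characteristic polynomial (x + 2)^3, but the minimal polynomial of A is (x + 2)^3 while the minimal polynomial of B is (x + 2)^2. The minimal polynomial is a similarity invariant, so A and B are not similar.

No.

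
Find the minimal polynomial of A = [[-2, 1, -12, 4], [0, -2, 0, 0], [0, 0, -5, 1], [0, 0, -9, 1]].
m_A(x) = (x + 2)^2

The characteristic polynomial factors as (x + 2)^4. The minimal polynomial is ∏(x - λ)^{k_λ} where k_λ is the size of the largest Jordan block at λ.

For λ = -2: rank(A + 2I) = 2, and the largest Jordan block has size 2 (the smallest k with rank((A + 2I)^k) = rank((A + 2I)^(k+1))).

So m_A(x) = (x + 2)^2.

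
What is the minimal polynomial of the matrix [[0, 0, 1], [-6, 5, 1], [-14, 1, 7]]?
m_A(x) = (x - 4)^3

The characteristic polynomial factors as (x - 4)^3. The minimal polynomial is ∏(x - λ)^{k_λ} where k_λ is the size of the largest Jordan block at λ.

For λ = 4: rank(A - 4I) = 2, and the largest Jordan block has size 3 (the smallest k with rank((A - 4I)^k) = rank((A - 4I)^(k+1))).

So m_A(x) = (x - 4)^3.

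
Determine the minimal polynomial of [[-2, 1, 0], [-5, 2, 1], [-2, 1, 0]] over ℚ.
m_A(x) = x^3

The characteristic polynomial factors as x^3. The minimal polynomial is ∏(x - λ)^{k_λ} where k_λ is the size of the largest Jordan block at λ.

For λ = 0: rank(A) = 2, and the largest Jordan block has size 3 (the smallest k with rank(A^k) = rank(A^(k+1))).

So m_A(x) = x^3.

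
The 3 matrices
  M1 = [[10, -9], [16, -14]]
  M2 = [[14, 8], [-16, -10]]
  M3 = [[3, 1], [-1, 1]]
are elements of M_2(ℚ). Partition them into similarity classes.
Characteristic polynomials: χ_{M1} = (x + 2)^2, χ_{M2} = (x - 6)(x + 2), χ_{M3} = (x - 2)^2.

{M1}: invariant factors (x + 2)^2.

{M2}: invariant factors (x - 6)(x + 2).

{M3}: invariant factors (x - 2)^2.

Matrices are similar if and only if their invariant-factor lists agree; the partition into similarity classes is {M1}, {M2}, {M3}.

3 classes: {M1}, {M2}, {M3}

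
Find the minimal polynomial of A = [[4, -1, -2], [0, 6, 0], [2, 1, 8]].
The characteristic polynomial factors as (x - 6)^3. The minimal polynomial is ∏(x - λ)^{k_λ} where k_λ is the size of the largest Jordan block at λ.

For λ = 6: rank(A - 6I) = 1, and the largest Jordan block has size 2 (the smallest k with rank((A - 6I)^k) = rank((A - 6I)^(k+1))).

So m_A(x) = (x - 6)^2.

m_A(x) = (x - 6)^2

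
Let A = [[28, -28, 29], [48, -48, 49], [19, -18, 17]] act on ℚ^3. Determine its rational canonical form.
The invariant factors of A (the non-unit diagonal entries of the Smith normal form of xI - A over ℚ[x]) are (x + 4)(x^2 - x - 5), each dividing the next. The characteristic polynomial is their product, (x + 4)(x^2 - x - 5).

The rational canonical form is the block-diagonal matrix of companion matrices C(f_i):
R = [[0, 0, 20], [1, 0, 9], [0, 1, -3]].

Note the characteristic polynomial does not split into linear factors over ℚ, so A has no Jordan form over ℚ; the rational canonical form exists over any field.

R = [[0, 0, 20], [1, 0, 9], [0, 1, -3]]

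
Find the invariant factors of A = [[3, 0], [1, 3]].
The Jordan structure of A has elementary divisors (x - 3)^2. Arranging the block sizes at each eigenvalue in decreasing order and taking row products gives the invariant factors.

Invariant factors (smallest first, each dividing the next): (x - 3)^2.

Check: the last factor (x - 3)^2 is the minimal polynomial, and the product (x - 3)^2 is the characteristic polynomial.

(x - 3)^2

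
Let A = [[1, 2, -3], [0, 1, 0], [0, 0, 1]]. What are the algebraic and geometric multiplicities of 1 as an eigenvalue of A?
The characteristic polynomial is (x - 1)^3, so the factor x - 1 appears with exponent 3: the algebraic multiplicity is 3.

rank(A - I) = 1, so the eigenspace has dimension 3 - 1 = 2: the geometric multiplicity is 2.

Since 2 < 3, A is not diagonalizable.

algebraic multiplicity 3, geometric multiplicity 2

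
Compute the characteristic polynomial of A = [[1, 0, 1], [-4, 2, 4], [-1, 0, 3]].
xI - A = [[x - 1, 0, -1], [4, x - 2, -4], [1, 0, x - 3]].

Expanding det(xI - A) along the first row:
det(xI - A) = + (x - 1)·det([[x - 2, -4], [0, x - 3]]) - (0)·det([[4, -4], [1, x - 3]]) + (-1)·det([[4, x - 2], [1, 0]]).

Evaluating gives χ_A(x) = x^3 - 6x^2 + 12x - 8 = (x - 2)^3.

χ_A(x) = (x - 2)^3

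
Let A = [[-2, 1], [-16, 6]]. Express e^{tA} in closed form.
e^{tA} = [[(1 - 4*t)*e^{2*t}, t*e^{2*t}], [-16*t*e^{2*t}, (4*t + 1)*e^{2*t}]]

A has Jordan form J = [[2, 1], [0, 2]] with A = PJP^{-1}, so e^{tA} = P e^{tJ} P^{-1}.

For a Jordan block J_k(λ), e^{tJ_k(λ)} = e^{λt} · (I + tN + t^2 N^2/2! + ... + t^{k-1} N^{k-1}/(k-1)!) where N is the nilpotent superdiagonal part.

Assembling the blocks and conjugating back gives the entries of e^{tA} as shown above.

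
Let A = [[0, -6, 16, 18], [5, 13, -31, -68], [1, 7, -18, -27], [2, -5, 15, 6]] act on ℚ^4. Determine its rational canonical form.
The invariant factors of A (the non-unit diagonal entries of the Smith normal form of xI - A over ℚ[x]) are (x - 1)(x^3 - 4x + 4), each dividing the next. The characteristic polynomial is their product, (x - 1)(x^3 - 4x + 4).

The rational canonical form is the block-diagonal matrix of companion matrices C(f_i):
R = [[0, 0, 0, 4], [1, 0, 0, -8], [0, 1, 0, 4], [0, 0, 1, 1]].

Note the characteristic polynomial does not split into linear factors over ℚ, so A has no Jordan form over ℚ; the rational canonical form exists over any field.

R = [[0, 0, 0, 4], [1, 0, 0, -8], [0, 1, 0, 4], [0, 0, 1, 1]]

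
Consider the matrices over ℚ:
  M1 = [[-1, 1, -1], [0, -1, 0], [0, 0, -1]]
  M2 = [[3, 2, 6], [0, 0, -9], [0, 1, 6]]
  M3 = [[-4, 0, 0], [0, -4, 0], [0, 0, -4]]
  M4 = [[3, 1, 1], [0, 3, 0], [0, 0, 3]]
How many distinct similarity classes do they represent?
Characteristic polynomials: χ_{M1} = (x + 1)^3, χ_{M2} = (x - 3)^3, χ_{M3} = (x + 4)^3, χ_{M4} = (x - 3)^3.

{M1}: invariant factors x + 1, (x + 1)^2.

{M2, M4}: invariant factors x - 3, (x - 3)^2.

{M3}: invariant factors x + 4, x + 4, x + 4.

Matrices are similar if and only if their invariant-factor lists agree; the partition into similarity classes is {M1}, {M2, M4}, {M3}.

3 classes: {M1}, {M2, M4}, {M3}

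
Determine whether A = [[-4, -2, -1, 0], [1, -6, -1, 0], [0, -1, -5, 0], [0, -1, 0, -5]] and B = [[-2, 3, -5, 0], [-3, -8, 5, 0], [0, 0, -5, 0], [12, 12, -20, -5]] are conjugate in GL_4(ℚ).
Both have characteristic polynomial (x + 5)^4, but the minimal polynomial of A is (x + 5)^3 while the minimal polynomial of B is (x + 5)^2. The minimal polynomial is a similarity invariant, so A and B are not similar.

No.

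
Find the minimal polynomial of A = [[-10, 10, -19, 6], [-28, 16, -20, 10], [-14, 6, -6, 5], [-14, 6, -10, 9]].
The characteristic polynomial factors as (x - 4)^3(x + 3). The minimal polynomial is ∏(x - λ)^{k_λ} where k_λ is the size of the largest Jordan block at λ.

For λ = -3: rank(A + 3I) = 3, and the largest Jordan block has size 1 (the smallest k with rank((A + 3I)^k) = rank((A + 3I)^(k+1))).
For λ = 4: rank(A - 4I) = 2, and the largest Jordan block has size 2 (the smallest k with rank((A - 4I)^k) = rank((A - 4I)^(k+1))).

So m_A(x) = (x - 4)^2(x + 3).

m_A(x) = (x - 4)^2(x + 3)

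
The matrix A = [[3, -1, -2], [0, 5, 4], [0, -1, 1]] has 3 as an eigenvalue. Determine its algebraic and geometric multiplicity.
algebraic multiplicity 3, geometric multiplicity 2

The characteristic polynomial is (x - 3)^3, so the factor x - 3 appears with exponent 3: the algebraic multiplicity is 3.

rank(A - 3I) = 1, so the eigenspace has dimension 3 - 1 = 2: the geometric multiplicity is 2.

Since 2 < 3, A is not diagonalizable.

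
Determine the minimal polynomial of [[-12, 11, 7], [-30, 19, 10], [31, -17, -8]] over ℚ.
The characteristic polynomial factors as (x - 1)(x + 1)^2. The minimal polynomial is ∏(x - λ)^{k_λ} where k_λ is the size of the largest Jordan block at λ.

For λ = -1: rank(A + I) = 2, and the largest Jordan block has size 2 (the smallest k with rank((A + I)^k) = rank((A + I)^(k+1))).
For λ = 1: rank(A - I) = 2, and the largest Jordan block has size 1 (the smallest k with rank((A - I)^k) = rank((A - I)^(k+1))).

So m_A(x) = (x - 1)(x + 1)^2.

m_A(x) = (x - 1)(x + 1)^2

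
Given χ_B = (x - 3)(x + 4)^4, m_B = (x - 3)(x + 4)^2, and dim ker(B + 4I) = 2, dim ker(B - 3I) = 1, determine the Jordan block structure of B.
Jordan blocks: (-4, 2), (-4, 2), (3, 1)

λ = -4: algebraic multiplicity 4 (exponent in χ_B), largest block size 2 (exponent in m_B), 2 blocks (geometric multiplicity). These force block sizes [2, 2].
λ = 3: algebraic multiplicity 1 (exponent in χ_B), largest block size 1 (exponent in m_B), 1 block (geometric multiplicity). This forces block sizes [1].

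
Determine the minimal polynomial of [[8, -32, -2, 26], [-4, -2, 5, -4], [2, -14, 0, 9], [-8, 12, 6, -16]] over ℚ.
m_A(x) = (x + 2)^3(x + 4)

The characteristic polynomial factors as (x + 2)^3(x + 4). The minimal polynomial is ∏(x - λ)^{k_λ} where k_λ is the size of the largest Jordan block at λ.

For λ = -4: rank(A + 4I) = 3, and the largest Jordan block has size 1 (the smallest k with rank((A + 4I)^k) = rank((A + 4I)^(k+1))).
For λ = -2: rank(A + 2I) = 3, and the largest Jordan block has size 3 (the smallest k with rank((A + 2I)^k) = rank((A + 2I)^(k+1))).

So m_A(x) = (x + 2)^3(x + 4).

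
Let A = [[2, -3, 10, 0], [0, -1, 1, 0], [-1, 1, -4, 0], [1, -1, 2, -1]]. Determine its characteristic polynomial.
χ_A(x) = (x + 1)^4

xI - A = [[x - 2, 3, -10, 0], [0, x + 1, -1, 0], [1, -1, x + 4, 0], [-1, 1, -2, x + 1]].

Expanding det(xI - A) along the first row:
det(xI - A) = + (x - 2)·det([[x + 1, -1, 0], [-1, x + 4, 0], [1, -2, x + 1]]) - (3)·det([[0, -1, 0], [1, x + 4, 0], [-1, -2, x + 1]]) + (-10)·det([[0, x + 1, 0], [1, -1, 0], [-1, 1, x + 1]]) - (0)·det([[0, x + 1, -1], [1, -1, x + 4], [-1, 1, -2]]).

Evaluating gives χ_A(x) = x^4 + 4x^3 + 6x^2 + 4x + 1 = (x + 1)^4.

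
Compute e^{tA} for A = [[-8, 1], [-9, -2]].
A has Jordan form J = [[-5, 1], [0, -5]] with A = PJP^{-1}, so e^{tA} = P e^{tJ} P^{-1}.

For a Jordan block J_k(λ), e^{tJ_k(λ)} = e^{λt} · (I + tN + t^2 N^2/2! + ... + t^{k-1} N^{k-1}/(k-1)!) where N is the nilpotent superdiagonal part.

Assembling the blocks and conjugating back gives the entries of e^{tA} as shown above.

e^{tA} = [[(1 - 3*t)*e^{-5*t}, t*e^{-5*t}], [-9*t*e^{-5*t}, (3*t + 1)*e^{-5*t}]]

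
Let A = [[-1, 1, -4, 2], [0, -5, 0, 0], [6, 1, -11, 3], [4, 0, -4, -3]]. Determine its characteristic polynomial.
xI - A = [[x + 1, -1, 4, -2], [0, x + 5, 0, 0], [-6, -1, x + 11, -3], [-4, 0, 4, x + 3]].

Expanding det(xI - A) along the first row:
det(xI - A) = + (x + 1)·det([[x + 5, 0, 0], [-1, x + 11, -3], [0, 4, x + 3]]) - (-1)·det([[0, 0, 0], [-6, x + 11, -3], [-4, 4, x + 3]]) + (4)·det([[0, x + 5, 0], [-6, -1, -3], [-4, 0, x + 3]]) - (-2)·det([[0, x + 5, 0], [-6, -1, x + 11], [-4, 0, 4]]).

Evaluating gives χ_A(x) = x^4 + 20x^3 + 150x^2 + 500x + 625 = (x + 5)^4.

χ_A(x) = (x + 5)^4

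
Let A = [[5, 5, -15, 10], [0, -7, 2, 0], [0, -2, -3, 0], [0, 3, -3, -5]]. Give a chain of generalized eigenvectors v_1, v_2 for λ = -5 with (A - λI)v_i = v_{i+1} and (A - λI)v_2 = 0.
We seek v_1 ∈ ker((A + 5I)^2) \ ker(A + 5I), then set v_{i+1} = (A + 5I) v_i.

One such chain is v_1 = [[0, 1, 0, -1]]^T, v_2 = [[-5, -2, -2, 3]]^T. Check: (A + 5I) v_2 = [[0, 0, 0, 0]]^T = 0.

v_1 = [[0, 1, 0, -1]]^T, v_2 = [[-5, -2, -2, 3]]^T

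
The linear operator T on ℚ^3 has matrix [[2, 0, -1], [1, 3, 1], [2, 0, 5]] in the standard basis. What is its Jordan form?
The characteristic polynomial is det(xI - A) = (x - 4)(x - 3)^2, so the eigenvalues are 3 (algebraic multiplicity 2), 4 (algebraic multiplicity 1).

For λ = 3: rank(A - 3I) = 1. The eigenspace has dimension 3 - 1 = 2, so there are 2 Jordan blocks; the rank sequence gives block sizes [1, 1].

For λ = 4: algebraic multiplicity 1 gives one 1×1 block.

Assembling the blocks gives the Jordan form J above.

J = [[3, 0, 0], [0, 3, 0], [0, 0, 4]]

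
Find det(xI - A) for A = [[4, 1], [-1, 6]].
xI - A = [[x - 4, -1], [1, x - 6]].

Expanding det(xI - A) along the first row:
det(xI - A) = + (x - 4)·det([[x - 6]]) - (-1)·det([[1]]).

Evaluating gives χ_A(x) = x^2 - 10x + 25 = (x - 5)^2.

χ_A(x) = (x - 5)^2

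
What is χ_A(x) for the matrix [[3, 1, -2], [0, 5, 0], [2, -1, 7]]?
xI - A = [[x - 3, -1, 2], [0, x - 5, 0], [-2, 1, x - 7]].

Expanding det(xI - A) along the first row:
det(xI - A) = + (x - 3)·det([[x - 5, 0], [1, x - 7]]) - (-1)·det([[0, 0], [-2, x - 7]]) + (2)·det([[0, x - 5], [-2, 1]]).

Evaluating gives χ_A(x) = x^3 - 15x^2 + 75x - 125 = (x - 5)^3.

χ_A(x) = (x - 5)^3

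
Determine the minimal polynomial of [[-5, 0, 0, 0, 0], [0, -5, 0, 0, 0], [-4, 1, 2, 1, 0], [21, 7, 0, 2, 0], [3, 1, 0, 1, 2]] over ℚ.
m_A(x) = (x - 2)^2(x + 5)

The characteristic polynomial factors as (x - 2)^3(x + 5)^2. The minimal polynomial is ∏(x - λ)^{k_λ} where k_λ is the size of the largest Jordan block at λ.

For λ = -5: rank(A + 5I) = 3, and the largest Jordan block has size 1 (the smallest k with rank((A + 5I)^k) = rank((A + 5I)^(k+1))).
For λ = 2: rank(A - 2I) = 3, and the largest Jordan block has size 2 (the smallest k with rank((A - 2I)^k) = rank((A - 2I)^(k+1))).

So m_A(x) = (x - 2)^2(x + 5).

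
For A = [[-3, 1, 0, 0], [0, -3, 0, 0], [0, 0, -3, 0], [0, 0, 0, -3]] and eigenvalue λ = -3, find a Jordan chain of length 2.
v_1 = [[-3, 1, -2, -2]]^T, v_2 = [[1, 0, 0, 0]]^T

We seek v_1 ∈ ker((A + 3I)^2) \ ker(A + 3I), then set v_{i+1} = (A + 3I) v_i.

One such chain is v_1 = [[-3, 1, -2, -2]]^T, v_2 = [[1, 0, 0, 0]]^T. Check: (A + 3I) v_2 = [[0, 0, 0, 0]]^T = 0.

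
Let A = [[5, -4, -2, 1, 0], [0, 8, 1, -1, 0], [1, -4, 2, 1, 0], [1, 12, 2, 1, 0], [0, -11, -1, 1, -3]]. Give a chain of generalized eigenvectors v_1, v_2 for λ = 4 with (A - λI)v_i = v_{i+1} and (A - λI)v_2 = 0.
We seek v_1 ∈ ker((A - 4I)^2) \ ker(A - 4I), then set v_{i+1} = (A - 4I) v_i.

One such chain is v_1 = [[0, 0, 1, 0, 0]]^T, v_2 = [[-2, 1, -2, 2, -1]]^T. Check: (A - 4I) v_2 = [[0, 0, 0, 0, 0]]^T = 0.

v_1 = [[0, 0, 1, 0, 0]]^T, v_2 = [[-2, 1, -2, 2, -1]]^T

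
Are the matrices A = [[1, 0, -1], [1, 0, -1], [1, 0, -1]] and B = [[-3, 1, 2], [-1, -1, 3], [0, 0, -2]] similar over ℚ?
trace(A) = 0 but trace(B) = -6. The trace is a similarity invariant, so A and B are not similar.

No.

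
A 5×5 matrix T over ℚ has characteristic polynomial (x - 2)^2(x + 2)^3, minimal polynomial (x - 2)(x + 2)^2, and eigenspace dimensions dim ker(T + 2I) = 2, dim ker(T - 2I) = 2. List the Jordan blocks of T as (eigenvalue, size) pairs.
λ = -2: algebraic multiplicity 3 (exponent in χ_T), largest block size 2 (exponent in m_T), 2 blocks (geometric multiplicity). These force block sizes [2, 1].
λ = 2: algebraic multiplicity 2 (exponent in χ_T), largest block size 1 (exponent in m_T), 2 blocks (geometric multiplicity). These force block sizes [1, 1].

Jordan blocks: (-2, 2), (-2, 1), (2, 1), (2, 1)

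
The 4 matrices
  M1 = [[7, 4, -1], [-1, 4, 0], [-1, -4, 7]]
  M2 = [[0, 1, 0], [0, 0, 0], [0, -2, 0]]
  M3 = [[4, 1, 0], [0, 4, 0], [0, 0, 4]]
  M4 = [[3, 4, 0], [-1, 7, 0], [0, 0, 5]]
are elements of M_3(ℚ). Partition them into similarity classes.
Characteristic polynomials: χ_{M1} = (x - 6)^3, χ_{M2} = x^3, χ_{M3} = (x - 4)^3, χ_{M4} = (x - 5)^3.

{M1}: invariant factors (x - 6)^3.

{M2}: invariant factors x, x^2.

{M3}: invariant factors x - 4, (x - 4)^2.

{M4}: invariant factors x - 5, (x - 5)^2.

Matrices are similar if and only if their invariant-factor lists agree; the partition into similarity classes is {M1}, {M2}, {M3}, {M4}.

4 classes: {M1}, {M2}, {M3}, {M4}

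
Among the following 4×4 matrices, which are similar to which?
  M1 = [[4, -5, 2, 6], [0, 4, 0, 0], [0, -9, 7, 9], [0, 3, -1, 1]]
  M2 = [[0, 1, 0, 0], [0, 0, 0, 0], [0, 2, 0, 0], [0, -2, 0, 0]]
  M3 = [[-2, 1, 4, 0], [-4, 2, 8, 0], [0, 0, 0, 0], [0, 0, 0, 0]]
Characteristic polynomials: χ_{M1} = (x - 4)^4, χ_{M2} = x^4, χ_{M3} = x^4.

{M1}: invariant factors (x - 4)^2, (x - 4)^2.

{M2, M3}: invariant factors x, x, x^2.

Matrices are similar if and only if their invariant-factor lists agree; the partition into similarity classes is {M1}, {M2, M3}.

2 classes: {M1}, {M2, M3}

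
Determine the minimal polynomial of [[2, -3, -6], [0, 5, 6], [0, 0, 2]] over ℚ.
m_A(x) = (x - 5)(x - 2)

The characteristic polynomial factors as (x - 5)(x - 2)^2. The minimal polynomial is ∏(x - λ)^{k_λ} where k_λ is the size of the largest Jordan block at λ.

For λ = 2: rank(A - 2I) = 1, and the largest Jordan block has size 1 (the smallest k with rank((A - 2I)^k) = rank((A - 2I)^(k+1))).
For λ = 5: rank(A - 5I) = 2, and the largest Jordan block has size 1 (the smallest k with rank((A - 5I)^k) = rank((A - 5I)^(k+1))).

So m_A(x) = (x - 5)(x - 2).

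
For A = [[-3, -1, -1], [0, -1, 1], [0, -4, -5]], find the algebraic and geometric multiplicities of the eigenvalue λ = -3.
algebraic multiplicity 3, geometric multiplicity 1

The characteristic polynomial is (x + 3)^3, so the factor x + 3 appears with exponent 3: the algebraic multiplicity is 3.

rank(A + 3I) = 2, so the eigenspace has dimension 3 - 2 = 1: the geometric multiplicity is 1.

Since 1 < 3, A is not diagonalizable.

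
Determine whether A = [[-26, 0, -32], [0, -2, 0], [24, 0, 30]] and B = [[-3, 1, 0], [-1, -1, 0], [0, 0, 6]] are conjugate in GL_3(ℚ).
No.

Both have characteristic polynomial (x - 6)(x + 2)^2, but the minimal polynomial of A is (x - 6)(x + 2) while the minimal polynomial of B is (x - 6)(x + 2)^2. The minimal polynomial is a similarity invariant, so A and B are not similar.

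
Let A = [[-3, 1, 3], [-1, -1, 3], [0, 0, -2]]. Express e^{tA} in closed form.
e^{tA} = [[(1 - t)*e^{-2*t}, t*e^{-2*t}, 3*t*e^{-2*t}], [-t*e^{-2*t}, (t + 1)*e^{-2*t}, 3*t*e^{-2*t}], [0, 0, e^{-2*t}]]

A has Jordan form J = [[-2, 1, 0], [0, -2, 0], [0, 0, -2]] with A = PJP^{-1}, so e^{tA} = P e^{tJ} P^{-1}.

For a Jordan block J_k(λ), e^{tJ_k(λ)} = e^{λt} · (I + tN + t^2 N^2/2! + ... + t^{k-1} N^{k-1}/(k-1)!) where N is the nilpotent superdiagonal part.

Assembling the blocks and conjugating back gives the entries of e^{tA} as shown above.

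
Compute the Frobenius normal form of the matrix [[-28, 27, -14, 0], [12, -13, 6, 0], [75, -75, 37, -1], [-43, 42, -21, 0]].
The invariant factors of A (the non-unit diagonal entries of the Smith normal form of xI - A over ℚ[x]) are (x + 4)(x^3 + 2x + 5), each dividing the next. The characteristic polynomial is their product, (x + 4)(x^3 + 2x + 5).

The rational canonical form is the block-diagonal matrix of companion matrices C(f_i):
R = [[0, 0, 0, -20], [1, 0, 0, -13], [0, 1, 0, -2], [0, 0, 1, -4]].

Note the characteristic polynomial does not split into linear factors over ℚ, so A has no Jordan form over ℚ; the rational canonical form exists over any field.

R = [[0, 0, 0, -20], [1, 0, 0, -13], [0, 1, 0, -2], [0, 0, 1, -4]]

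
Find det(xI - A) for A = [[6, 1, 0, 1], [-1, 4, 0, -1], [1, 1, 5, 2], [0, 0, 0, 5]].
xI - A = [[x - 6, -1, 0, -1], [1, x - 4, 0, 1], [-1, -1, x - 5, -2], [0, 0, 0, x - 5]].

Expanding det(xI - A) along the first row:
det(xI - A) = + (x - 6)·det([[x - 4, 0, 1], [-1, x - 5, -2], [0, 0, x - 5]]) - (-1)·det([[1, 0, 1], [-1, x - 5, -2], [0, 0, x - 5]]) + (0)·det([[1, x - 4, 1], [-1, -1, -2], [0, 0, x - 5]]) - (-1)·det([[1, x - 4, 0], [-1, -1, x - 5], [0, 0, 0]]).

Evaluating gives χ_A(x) = x^4 - 20x^3 + 150x^2 - 500x + 625 = (x - 5)^4.

χ_A(x) = (x - 5)^4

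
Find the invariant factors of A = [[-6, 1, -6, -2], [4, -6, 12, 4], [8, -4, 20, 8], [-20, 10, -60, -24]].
The Jordan structure of A has elementary divisors (x + 4)^2, (x + 4), (x + 4). Arranging the block sizes at each eigenvalue in decreasing order and taking row products gives the invariant factors.

Invariant factors (smallest first, each dividing the next): x + 4, x + 4, (x + 4)^2.

Check: the last factor (x + 4)^2 is the minimal polynomial, and the product (x + 4)^4 is the characteristic polynomial.

x + 4, x + 4, (x + 4)^2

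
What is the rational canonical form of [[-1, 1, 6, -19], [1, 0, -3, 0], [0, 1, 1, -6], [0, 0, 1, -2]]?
The invariant factors of A (the non-unit diagonal entries of the Smith normal form of xI - A over ℚ[x]) are (x^2 + x + 3)^2, each dividing the next. The characteristic polynomial is their product, (x^2 + x + 3)^2.

The rational canonical form is the block-diagonal matrix of companion matrices C(f_i):
R = [[0, 0, 0, -9], [1, 0, 0, -6], [0, 1, 0, -7], [0, 0, 1, -2]].

Note the characteristic polynomial does not split into linear factors over ℚ, so A has no Jordan form over ℚ; the rational canonical form exists over any field.

R = [[0, 0, 0, -9], [1, 0, 0, -6], [0, 1, 0, -7], [0, 0, 1, -2]]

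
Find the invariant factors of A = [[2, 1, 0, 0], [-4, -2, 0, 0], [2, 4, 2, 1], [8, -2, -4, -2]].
x^2, x^2

The Jordan structure of A has elementary divisors x^2, x^2. Arranging the block sizes at each eigenvalue in decreasing order and taking row products gives the invariant factors.

Invariant factors (smallest first, each dividing the next): x^2, x^2.

Check: the last factor x^2 is the minimal polynomial, and the product x^4 is the characteristic polynomial.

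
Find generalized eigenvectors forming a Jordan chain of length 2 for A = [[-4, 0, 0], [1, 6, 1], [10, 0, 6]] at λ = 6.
v_1 = [[0, 0, 1]]^T, v_2 = [[0, 1, 0]]^T

We seek v_1 ∈ ker((A - 6I)^2) \ ker(A - 6I), then set v_{i+1} = (A - 6I) v_i.

One such chain is v_1 = [[0, 0, 1]]^T, v_2 = [[0, 1, 0]]^T. Check: (A - 6I) v_2 = [[0, 0, 0]]^T = 0.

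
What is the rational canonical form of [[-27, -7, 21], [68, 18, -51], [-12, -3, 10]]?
R = [[1, 0, 0], [0, 0, 1], [0, 1, 0]]

The invariant factors of A (the non-unit diagonal entries of the Smith normal form of xI - A over ℚ[x]) are x - 1, (x - 1)(x + 1), each dividing the next. The characteristic polynomial is their product, (x - 1)^2(x + 1).

The rational canonical form is the block-diagonal matrix of companion matrices C(f_i):
R = [[1, 0, 0], [0, 0, 1], [0, 1, 0]].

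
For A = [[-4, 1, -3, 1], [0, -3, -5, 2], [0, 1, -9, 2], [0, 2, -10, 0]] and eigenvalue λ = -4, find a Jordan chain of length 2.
We seek v_1 ∈ ker((A + 4I)^2) \ ker(A + 4I), then set v_{i+1} = (A + 4I) v_i.

One such chain is v_1 = [[0, 2, 0, -1]]^T, v_2 = [[1, 0, 0, 0]]^T. Check: (A + 4I) v_2 = [[0, 0, 0, 0]]^T = 0.

v_1 = [[0, 2, 0, -1]]^T, v_2 = [[1, 0, 0, 0]]^T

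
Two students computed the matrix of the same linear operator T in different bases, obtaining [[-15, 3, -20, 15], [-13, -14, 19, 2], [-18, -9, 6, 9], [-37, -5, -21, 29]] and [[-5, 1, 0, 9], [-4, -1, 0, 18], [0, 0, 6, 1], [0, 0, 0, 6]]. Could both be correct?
Yes.

Two matrices over a field are similar if and only if they have the same invariant factors.

Both A and B have characteristic polynomial (x - 6)^2(x + 3)^2 and minimal polynomial (x - 6)^2(x + 3)^2. Computing further, both have invariant factors (x - 6)^2(x + 3)^2. Hence A and B are similar.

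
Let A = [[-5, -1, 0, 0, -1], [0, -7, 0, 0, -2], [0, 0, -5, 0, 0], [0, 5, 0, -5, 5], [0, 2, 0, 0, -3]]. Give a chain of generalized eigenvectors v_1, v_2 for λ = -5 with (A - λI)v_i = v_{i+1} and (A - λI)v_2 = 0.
We seek v_1 ∈ ker((A + 5I)^2) \ ker(A + 5I), then set v_{i+1} = (A + 5I) v_i.

One such chain is v_1 = [[0, 1, 0, -1, -2]]^T, v_2 = [[1, 2, 0, -5, -2]]^T. Check: (A + 5I) v_2 = [[0, 0, 0, 0, 0]]^T = 0.

v_1 = [[0, 1, 0, -1, -2]]^T, v_2 = [[1, 2, 0, -5, -2]]^T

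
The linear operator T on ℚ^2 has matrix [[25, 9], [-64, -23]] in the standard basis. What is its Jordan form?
J = [[1, 1], [0, 1]]

The characteristic polynomial is det(xI - A) = (x - 1)^2, so the eigenvalues are 1 (algebraic multiplicity 2).

For λ = 1: rank(A - I) = 1, rank((A - I)^2) = 0. The eigenspace has dimension 2 - 1 = 1, so there is 1 Jordan block; the rank sequence gives block sizes [2].

Assembling the blocks gives the Jordan form J above.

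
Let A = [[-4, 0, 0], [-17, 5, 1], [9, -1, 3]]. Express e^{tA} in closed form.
e^{tA} = [[e^{-4*t}, 0, 0], [(-(t + 2)*e^{8*t} + 2)*e^{-4*t}, (t + 1)*e^{4*t}, t*e^{4*t}], [((t + 1)*e^{8*t} - 1)*e^{-4*t}, -t*e^{4*t}, (1 - t)*e^{4*t}]]

A has Jordan form J = [[-4, 0, 0], [0, 4, 1], [0, 0, 4]] with A = PJP^{-1}, so e^{tA} = P e^{tJ} P^{-1}.

For a Jordan block J_k(λ), e^{tJ_k(λ)} = e^{λt} · (I + tN + t^2 N^2/2! + ... + t^{k-1} N^{k-1}/(k-1)!) where N is the nilpotent superdiagonal part.

Assembling the blocks and conjugating back gives the entries of e^{tA} as shown above.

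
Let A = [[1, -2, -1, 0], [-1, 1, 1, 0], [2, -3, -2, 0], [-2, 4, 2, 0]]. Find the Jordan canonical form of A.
The characteristic polynomial is det(xI - A) = x^4, so the eigenvalues are 0 (algebraic multiplicity 4).

For λ = 0: rank(A) = 2, rank(A^2) = 1, rank(A^3) = 0. The eigenspace has dimension 4 - 2 = 2, so there are 2 Jordan blocks; the rank sequence gives block sizes [3, 1].

Assembling the blocks gives the Jordan form J above.

J = [[0, 1, 0, 0], [0, 0, 1, 0], [0, 0, 0, 0], [0, 0, 0, 0]]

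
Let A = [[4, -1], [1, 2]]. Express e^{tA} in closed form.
e^{tA} = [[(t + 1)*e^{3*t}, -t*e^{3*t}], [t*e^{3*t}, (1 - t)*e^{3*t}]]

A has Jordan form J = [[3, 1], [0, 3]] with A = PJP^{-1}, so e^{tA} = P e^{tJ} P^{-1}.

For a Jordan block J_k(λ), e^{tJ_k(λ)} = e^{λt} · (I + tN + t^2 N^2/2! + ... + t^{k-1} N^{k-1}/(k-1)!) where N is the nilpotent superdiagonal part.

Assembling the blocks and conjugating back gives the entries of e^{tA} as shown above.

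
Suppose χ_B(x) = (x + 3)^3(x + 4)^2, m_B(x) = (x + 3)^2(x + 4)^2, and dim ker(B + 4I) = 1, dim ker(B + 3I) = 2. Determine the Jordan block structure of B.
Jordan blocks: (-4, 2), (-3, 2), (-3, 1)

λ = -4: algebraic multiplicity 2 (exponent in χ_B), largest block size 2 (exponent in m_B), 1 block (geometric multiplicity). This forces block sizes [2].
λ = -3: algebraic multiplicity 3 (exponent in χ_B), largest block size 2 (exponent in m_B), 2 blocks (geometric multiplicity). These force block sizes [2, 1].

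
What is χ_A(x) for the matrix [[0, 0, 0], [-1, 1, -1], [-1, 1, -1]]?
xI - A = [[x, 0, 0], [1, x - 1, 1], [1, -1, x + 1]].

Expanding det(xI - A) along the first row:
det(xI - A) = + (x)·det([[x - 1, 1], [-1, x + 1]]) - (0)·det([[1, 1], [1, x + 1]]) + (0)·det([[1, x - 1], [1, -1]]).

Evaluating gives χ_A(x) = x^3.

χ_A(x) = x^3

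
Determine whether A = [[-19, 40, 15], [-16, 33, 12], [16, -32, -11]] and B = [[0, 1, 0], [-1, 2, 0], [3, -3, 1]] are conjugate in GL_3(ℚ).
Two matrices over a field are similar if and only if they have the same invariant factors.

Both A and B have characteristic polynomial (x - 1)^3 and minimal polynomial (x - 1)^2. Computing further, both have invariant factors x - 1, (x - 1)^2. Hence A and B are similar.

Yes.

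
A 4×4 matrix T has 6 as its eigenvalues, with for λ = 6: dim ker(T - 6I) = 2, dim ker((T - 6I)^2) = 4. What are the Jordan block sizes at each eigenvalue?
Jordan blocks: (6, 2), (6, 2)

λ = 6: successive nullity increments [2, 2] count blocks of size ≥ k; block sizes are [2, 2].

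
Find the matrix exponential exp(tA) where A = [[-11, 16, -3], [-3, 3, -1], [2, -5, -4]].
A has Jordan form J = [[-4, 1, 0], [0, -4, 1], [0, 0, -4]] with A = PJP^{-1}, so e^{tA} = P e^{tJ} P^{-1}.

For a Jordan block J_k(λ), e^{tJ_k(λ)} = e^{λt} · (I + tN + t^2 N^2/2! + ... + t^{k-1} N^{k-1}/(k-1)!) where N is the nilpotent superdiagonal part.

Assembling the blocks and conjugating back gives the entries of e^{tA} as shown above.

e^{tA} = [[(-5*t^2 - 14*t + 2)*e^{-4*t}/2, t*(15*t + 32)*e^{-4*t}/2, t*(5*t - 6)*e^{-4*t}/2], [t*(-t - 3)*e^{-4*t}, (3*t^2 + 7*t + 1)*e^{-4*t}, t*(t - 1)*e^{-4*t}], [t*(t + 4)*e^{-4*t}/2, t*(-3*t - 10)*e^{-4*t}/2, (2 - t^2)*e^{-4*t}/2]]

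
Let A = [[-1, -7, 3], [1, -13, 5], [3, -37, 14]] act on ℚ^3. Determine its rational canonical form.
R = [[0, 0, -4], [1, 0, 0], [0, 1, 0]]

The invariant factors of A (the non-unit diagonal entries of the Smith normal form of xI - A over ℚ[x]) are x^3 + 4, each dividing the next. The characteristic polynomial is their product, x^3 + 4.

The rational canonical form is the block-diagonal matrix of companion matrices C(f_i):
R = [[0, 0, -4], [1, 0, 0], [0, 1, 0]].

Note the characteristic polynomial does not split into linear factors over ℚ, so A has no Jordan form over ℚ; the rational canonical form exists over any field.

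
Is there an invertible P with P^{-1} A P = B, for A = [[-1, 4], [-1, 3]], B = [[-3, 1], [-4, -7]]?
trace(A) = 2 but trace(B) = -10. The trace is a similarity invariant, so A and B are not similar.

No.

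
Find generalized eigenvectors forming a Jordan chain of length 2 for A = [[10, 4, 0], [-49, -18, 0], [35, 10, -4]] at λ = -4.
v_1 = [[-1, 3, -3]]^T, v_2 = [[-2, 7, -5]]^T

We seek v_1 ∈ ker((A + 4I)^2) \ ker(A + 4I), then set v_{i+1} = (A + 4I) v_i.

One such chain is v_1 = [[-1, 3, -3]]^T, v_2 = [[-2, 7, -5]]^T. Check: (A + 4I) v_2 = [[0, 0, 0]]^T = 0.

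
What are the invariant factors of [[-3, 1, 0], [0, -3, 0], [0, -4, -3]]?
The Jordan structure of A has elementary divisors (x + 3)^2, (x + 3). Arranging the block sizes at each eigenvalue in decreasing order and taking row products gives the invariant factors.

Invariant factors (smallest first, each dividing the next): x + 3, (x + 3)^2.

Check: the last factor (x + 3)^2 is the minimal polynomial, and the product (x + 3)^3 is the characteristic polynomial.

x + 3, (x + 3)^2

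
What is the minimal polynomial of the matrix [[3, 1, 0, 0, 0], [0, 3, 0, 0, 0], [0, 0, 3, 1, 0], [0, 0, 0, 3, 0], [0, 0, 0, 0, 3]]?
m_A(x) = (x - 3)^2

The characteristic polynomial factors as (x - 3)^5. The minimal polynomial is ∏(x - λ)^{k_λ} where k_λ is the size of the largest Jordan block at λ.

For λ = 3: rank(A - 3I) = 2, and the largest Jordan block has size 2 (the smallest k with rank((A - 3I)^k) = rank((A - 3I)^(k+1))).

So m_A(x) = (x - 3)^2.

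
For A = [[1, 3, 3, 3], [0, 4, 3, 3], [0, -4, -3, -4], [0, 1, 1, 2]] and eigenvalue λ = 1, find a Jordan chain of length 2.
v_1 = [[-2, 0, 2, -1]]^T, v_2 = [[3, 3, -4, 1]]^T

We seek v_1 ∈ ker((A - I)^2) \ ker(A - I), then set v_{i+1} = (A - I) v_i.

One such chain is v_1 = [[-2, 0, 2, -1]]^T, v_2 = [[3, 3, -4, 1]]^T. Check: (A - I) v_2 = [[0, 0, 0, 0]]^T = 0.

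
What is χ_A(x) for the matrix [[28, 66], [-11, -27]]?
xI - A = [[x - 28, -66], [11, x + 27]].

Expanding det(xI - A) along the first row:
det(xI - A) = + (x - 28)·det([[x + 27]]) - (-66)·det([[11]]).

Evaluating gives χ_A(x) = x^2 - x - 30 = (x - 6)(x + 5).

χ_A(x) = (x - 6)(x + 5)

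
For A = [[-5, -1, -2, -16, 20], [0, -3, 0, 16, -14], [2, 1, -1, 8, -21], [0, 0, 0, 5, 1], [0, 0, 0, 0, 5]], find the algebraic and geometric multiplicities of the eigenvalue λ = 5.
algebraic multiplicity 2, geometric multiplicity 1

The characteristic polynomial is (x - 5)^2(x + 3)^3, so the factor x - 5 appears with exponent 2: the algebraic multiplicity is 2.

rank(A - 5I) = 4, so the eigenspace has dimension 5 - 4 = 1: the geometric multiplicity is 1.

Since 1 < 2, A is not diagonalizable.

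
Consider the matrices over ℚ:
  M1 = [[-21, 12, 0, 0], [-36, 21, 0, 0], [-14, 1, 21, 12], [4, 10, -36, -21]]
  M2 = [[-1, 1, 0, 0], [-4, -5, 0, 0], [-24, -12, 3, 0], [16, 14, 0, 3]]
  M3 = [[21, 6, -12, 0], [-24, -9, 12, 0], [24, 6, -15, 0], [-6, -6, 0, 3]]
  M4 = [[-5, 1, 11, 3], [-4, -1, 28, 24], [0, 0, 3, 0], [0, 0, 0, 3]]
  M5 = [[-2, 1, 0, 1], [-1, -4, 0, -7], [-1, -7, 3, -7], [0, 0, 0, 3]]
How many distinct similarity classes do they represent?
2 classes: {M1, M2, M4, M5}, {M3}

Characteristic polynomials: χ_{M1} = (x - 3)^2(x + 3)^2, χ_{M2} = (x - 3)^2(x + 3)^2, χ_{M3} = (x - 3)^2(x + 3)^2, χ_{M4} = (x - 3)^2(x + 3)^2, χ_{M5} = (x - 3)^2(x + 3)^2.

{M1, M2, M4, M5}: invariant factors x - 3, (x - 3)(x + 3)^2.

{M3}: invariant factors (x - 3)(x + 3), (x - 3)(x + 3).

Matrices are similar if and only if their invariant-factor lists agree; the partition into similarity classes is {M1, M2, M4, M5}, {M3}.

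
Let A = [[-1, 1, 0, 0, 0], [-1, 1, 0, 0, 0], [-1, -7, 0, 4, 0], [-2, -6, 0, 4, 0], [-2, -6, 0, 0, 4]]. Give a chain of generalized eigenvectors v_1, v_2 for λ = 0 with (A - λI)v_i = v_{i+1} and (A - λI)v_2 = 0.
We seek v_1 ∈ ker(A^2) \ ker(A), then set v_{i+1} = A v_i.

One such chain is v_1 = [[0, 1, 0, 2, 2]]^T, v_2 = [[1, 1, 1, 2, 2]]^T. Check: A v_2 = [[0, 0, 0, 0, 0]]^T = 0.

v_1 = [[0, 1, 0, 2, 2]]^T, v_2 = [[1, 1, 1, 2, 2]]^T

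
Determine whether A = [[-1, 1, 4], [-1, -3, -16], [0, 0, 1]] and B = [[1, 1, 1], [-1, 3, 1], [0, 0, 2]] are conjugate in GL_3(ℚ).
No.

trace(A) = -3 but trace(B) = 6. The trace is a similarity invariant, so A and B are not similar.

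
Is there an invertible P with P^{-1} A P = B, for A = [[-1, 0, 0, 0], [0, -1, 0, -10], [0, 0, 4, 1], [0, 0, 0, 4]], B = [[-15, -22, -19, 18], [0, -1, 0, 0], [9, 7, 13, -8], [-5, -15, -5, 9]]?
Yes.

Two matrices over a field are similar if and only if they have the same invariant factors.

Both A and B have characteristic polynomial (x - 4)^2(x + 1)^2 and minimal polynomial (x - 4)^2(x + 1). Computing further, both have invariant factors x + 1, (x - 4)^2(x + 1). Hence A and B are similar.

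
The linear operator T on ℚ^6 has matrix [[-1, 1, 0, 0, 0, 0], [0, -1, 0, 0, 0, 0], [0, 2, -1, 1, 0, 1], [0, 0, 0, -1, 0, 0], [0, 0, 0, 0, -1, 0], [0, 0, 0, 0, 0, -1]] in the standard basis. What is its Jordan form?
J = [[-1, 1, 0, 0, 0, 0], [0, -1, 0, 0, 0, 0], [0, 0, -1, 1, 0, 0], [0, 0, 0, -1, 0, 0], [0, 0, 0, 0, -1, 0], [0, 0, 0, 0, 0, -1]]

The characteristic polynomial is det(xI - A) = (x + 1)^6, so the eigenvalues are -1 (algebraic multiplicity 6).

For λ = -1: rank(A + I) = 2, rank((A + I)^2) = 0. The eigenspace has dimension 6 - 2 = 4, so there are 4 Jordan blocks; the rank sequence gives block sizes [2, 2, 1, 1].

Assembling the blocks gives the Jordan form J above.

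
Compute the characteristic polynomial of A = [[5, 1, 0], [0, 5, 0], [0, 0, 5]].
xI - A = [[x - 5, -1, 0], [0, x - 5, 0], [0, 0, x - 5]].

Expanding det(xI - A) along the first row:
det(xI - A) = + (x - 5)·det([[x - 5, 0], [0, x - 5]]) - (-1)·det([[0, 0], [0, x - 5]]) + (0)·det([[0, x - 5], [0, 0]]).

Evaluating gives χ_A(x) = x^3 - 15x^2 + 75x - 125 = (x - 5)^3.

χ_A(x) = (x - 5)^3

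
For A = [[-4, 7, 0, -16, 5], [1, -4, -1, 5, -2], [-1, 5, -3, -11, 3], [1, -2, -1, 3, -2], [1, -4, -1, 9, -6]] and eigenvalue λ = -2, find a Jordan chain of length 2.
We seek v_1 ∈ ker((A + 2I)^2) \ ker(A + 2I), then set v_{i+1} = (A + 2I) v_i.

One such chain is v_1 = [[0, 2, 0, 1, 0]]^T, v_2 = [[-2, 1, -1, 1, 1]]^T. Check: (A + 2I) v_2 = [[0, 0, 0, 0, 0]]^T = 0.

v_1 = [[0, 2, 0, 1, 0]]^T, v_2 = [[-2, 1, -1, 1, 1]]^T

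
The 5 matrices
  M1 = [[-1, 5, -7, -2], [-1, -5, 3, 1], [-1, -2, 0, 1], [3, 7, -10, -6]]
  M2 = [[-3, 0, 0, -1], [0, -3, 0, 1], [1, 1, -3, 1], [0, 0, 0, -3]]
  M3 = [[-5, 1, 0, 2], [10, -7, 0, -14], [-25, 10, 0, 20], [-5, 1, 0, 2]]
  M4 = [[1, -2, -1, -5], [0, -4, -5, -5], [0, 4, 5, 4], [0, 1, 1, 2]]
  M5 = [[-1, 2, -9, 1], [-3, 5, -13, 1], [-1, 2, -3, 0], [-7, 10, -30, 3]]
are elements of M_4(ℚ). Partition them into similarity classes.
Characteristic polynomials: χ_{M1} = (x + 3)^4, χ_{M2} = (x + 3)^4, χ_{M3} = x^2(x + 5)^2, χ_{M4} = (x - 1)^4, χ_{M5} = (x - 1)^4.

{M1, M2}: invariant factors (x + 3)^2, (x + 3)^2.

{M3}: invariant factors x, x(x + 5)^2.

{M4, M5}: invariant factors x - 1, (x - 1)^3.

Matrices are similar if and only if their invariant-factor lists agree; the partition into similarity classes is {M1, M2}, {M3}, {M4, M5}.

3 classes: {M1, M2}, {M3}, {M4, M5}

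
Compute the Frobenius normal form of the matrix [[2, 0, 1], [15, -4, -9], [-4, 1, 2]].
R = [[0, 0, 1], [1, 0, -1], [0, 1, 0]]

The invariant factors of A (the non-unit diagonal entries of the Smith normal form of xI - A over ℚ[x]) are x^3 + x - 1, each dividing the next. The characteristic polynomial is their product, x^3 + x - 1.

The rational canonical form is the block-diagonal matrix of companion matrices C(f_i):
R = [[0, 0, 1], [1, 0, -1], [0, 1, 0]].

Note the characteristic polynomial does not split into linear factors over ℚ, so A has no Jordan form over ℚ; the rational canonical form exists over any field.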